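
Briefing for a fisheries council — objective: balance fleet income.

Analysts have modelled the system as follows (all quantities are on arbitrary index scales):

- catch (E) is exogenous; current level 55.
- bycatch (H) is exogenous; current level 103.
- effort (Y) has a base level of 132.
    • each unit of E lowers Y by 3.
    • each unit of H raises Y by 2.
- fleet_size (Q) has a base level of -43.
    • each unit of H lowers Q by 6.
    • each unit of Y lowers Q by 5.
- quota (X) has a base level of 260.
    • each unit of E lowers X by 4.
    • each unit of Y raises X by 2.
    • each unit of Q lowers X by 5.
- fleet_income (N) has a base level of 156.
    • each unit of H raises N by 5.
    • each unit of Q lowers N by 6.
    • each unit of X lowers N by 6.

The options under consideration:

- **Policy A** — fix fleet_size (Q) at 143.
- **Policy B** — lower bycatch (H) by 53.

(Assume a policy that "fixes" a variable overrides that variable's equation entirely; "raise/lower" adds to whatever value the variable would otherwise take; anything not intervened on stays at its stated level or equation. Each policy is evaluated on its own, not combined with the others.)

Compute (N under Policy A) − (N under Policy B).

Policy A (Q := 143):
  E = 55
  H = 103
  Y = 132 − 3·55 + 2·103 = 173
  Q = 143
  X = 260 − 4·55 + 2·173 − 5·143 = -329
  N = 156 + 5·103 − 6·143 − 6·(-329) = 1787
Policy B (H − 53):
  E = 55
  H = 103 − 53 = 50
  Y = 132 − 3·55 + 2·50 = 67
  Q = -43 − 6·50 − 5·67 = -678
  X = 260 − 4·55 + 2·67 − 5·(-678) = 3564
  N = 156 + 5·50 − 6·(-678) − 6·3564 = -16910
N: 1787 − (-16910) = 18697

18697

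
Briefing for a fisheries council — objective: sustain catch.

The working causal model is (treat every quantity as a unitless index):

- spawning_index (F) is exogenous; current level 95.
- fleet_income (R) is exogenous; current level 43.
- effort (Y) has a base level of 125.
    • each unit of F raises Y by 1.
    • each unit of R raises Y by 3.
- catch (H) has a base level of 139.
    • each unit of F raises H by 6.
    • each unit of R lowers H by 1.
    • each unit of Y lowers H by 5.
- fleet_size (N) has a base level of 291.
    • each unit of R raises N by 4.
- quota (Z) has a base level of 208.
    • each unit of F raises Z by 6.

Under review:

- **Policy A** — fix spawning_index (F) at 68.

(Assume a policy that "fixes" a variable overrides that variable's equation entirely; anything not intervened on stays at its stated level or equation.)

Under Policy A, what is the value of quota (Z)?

Policy A (F := 68):
  F = 68
  Z = 208 + 6·68 = 616

616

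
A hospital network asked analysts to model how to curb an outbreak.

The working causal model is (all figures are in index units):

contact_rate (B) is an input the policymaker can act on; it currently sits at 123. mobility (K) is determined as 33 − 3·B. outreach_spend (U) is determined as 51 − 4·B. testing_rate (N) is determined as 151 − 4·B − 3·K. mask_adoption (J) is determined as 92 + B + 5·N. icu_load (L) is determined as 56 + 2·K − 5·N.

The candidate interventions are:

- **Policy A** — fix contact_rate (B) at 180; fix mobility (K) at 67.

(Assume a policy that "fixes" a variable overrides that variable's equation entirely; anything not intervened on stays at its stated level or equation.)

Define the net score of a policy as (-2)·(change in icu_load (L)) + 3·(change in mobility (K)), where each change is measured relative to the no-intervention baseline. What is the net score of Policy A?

-14773

Baseline:
  B = 123
  K = 33 − 3·123 = -336
  N = 151 − 4·123 − 3·(-336) = 667
  L = 56 + 2·(-336) − 5·667 = -3951
Policy A (B := 180, K := 67):
  B = 180
  K = 67
  N = 151 − 4·180 − 3·67 = -770
  L = 56 + 2·67 − 5·(-770) = 4040
ΔL = 4040 − (-3951) = 7991; ΔK = 67 − (-336) = 403
Score = (-2)·7991 + 3·403 = -14773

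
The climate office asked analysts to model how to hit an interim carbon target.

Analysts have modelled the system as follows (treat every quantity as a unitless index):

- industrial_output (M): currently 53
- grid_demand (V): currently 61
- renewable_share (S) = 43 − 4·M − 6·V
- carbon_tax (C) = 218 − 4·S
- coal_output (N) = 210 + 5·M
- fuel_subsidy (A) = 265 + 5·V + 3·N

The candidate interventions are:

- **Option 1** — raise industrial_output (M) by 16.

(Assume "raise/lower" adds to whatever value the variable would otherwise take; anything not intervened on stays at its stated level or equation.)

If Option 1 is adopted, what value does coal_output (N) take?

Option 1 (M + 16):
  M = 53 + 16 = 69
  N = 210 + 5·69 = 555

555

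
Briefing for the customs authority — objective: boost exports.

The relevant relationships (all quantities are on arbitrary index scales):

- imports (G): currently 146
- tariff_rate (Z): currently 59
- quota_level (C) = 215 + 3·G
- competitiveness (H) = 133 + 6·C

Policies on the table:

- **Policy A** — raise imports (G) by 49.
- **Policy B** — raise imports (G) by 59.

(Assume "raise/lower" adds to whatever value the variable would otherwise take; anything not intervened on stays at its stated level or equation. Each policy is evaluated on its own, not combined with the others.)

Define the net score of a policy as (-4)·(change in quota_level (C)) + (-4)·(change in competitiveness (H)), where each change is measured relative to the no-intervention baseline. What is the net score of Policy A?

-4116

Baseline:
  G = 146
  C = 215 + 3·146 = 653
  H = 133 + 6·653 = 4051
Policy A (G + 49):
  G = 146 + 49 = 195
  C = 215 + 3·195 = 800
  H = 133 + 6·800 = 4933
ΔC = 800 − 653 = 147; ΔH = 4933 − 4051 = 882
Score = (-4)·147 + (-4)·882 = -4116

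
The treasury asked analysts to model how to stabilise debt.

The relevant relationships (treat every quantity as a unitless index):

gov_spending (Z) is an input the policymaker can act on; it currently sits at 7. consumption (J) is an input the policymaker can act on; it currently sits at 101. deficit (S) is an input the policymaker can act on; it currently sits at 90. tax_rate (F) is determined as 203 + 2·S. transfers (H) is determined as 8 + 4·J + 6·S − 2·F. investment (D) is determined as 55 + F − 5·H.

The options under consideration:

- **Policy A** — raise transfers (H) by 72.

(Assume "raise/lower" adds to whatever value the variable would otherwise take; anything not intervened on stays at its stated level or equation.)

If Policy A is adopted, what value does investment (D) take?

-852

Policy A (H + 72):
  J = 101
  S = 90
  F = 203 + 2·90 = 383
  H = 8 + 4·101 + 6·90 − 2·383 (+72 from intervention) = 258
  D = 55 + 383 − 5·258 = -852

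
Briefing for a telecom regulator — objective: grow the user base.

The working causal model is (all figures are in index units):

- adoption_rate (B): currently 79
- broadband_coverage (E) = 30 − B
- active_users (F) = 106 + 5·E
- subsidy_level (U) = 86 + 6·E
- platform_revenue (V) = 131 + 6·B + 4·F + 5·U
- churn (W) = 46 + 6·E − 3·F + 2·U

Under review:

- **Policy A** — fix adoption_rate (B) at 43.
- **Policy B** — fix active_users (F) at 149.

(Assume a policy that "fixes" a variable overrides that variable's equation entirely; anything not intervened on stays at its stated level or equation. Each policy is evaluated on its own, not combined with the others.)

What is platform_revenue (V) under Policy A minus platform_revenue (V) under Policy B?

432

Policy A (B := 43):
  B = 43
  E = 30 − 43 = -13
  F = 106 + 5·(-13) = 41
  U = 86 + 6·(-13) = 8
  V = 131 + 6·43 + 4·41 + 5·8 = 593
Policy B (F := 149):
  B = 79
  E = 30 − 79 = -49
  F = 149
  U = 86 + 6·(-49) = -208
  V = 131 + 6·79 + 4·149 + 5·(-208) = 161
V: 593 − 161 = 432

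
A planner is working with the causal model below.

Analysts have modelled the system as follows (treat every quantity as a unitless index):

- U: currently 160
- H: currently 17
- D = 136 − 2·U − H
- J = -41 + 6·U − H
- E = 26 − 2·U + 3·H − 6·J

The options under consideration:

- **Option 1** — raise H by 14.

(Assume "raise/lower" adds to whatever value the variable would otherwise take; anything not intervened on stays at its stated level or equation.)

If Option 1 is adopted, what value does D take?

-215

Option 1 (H + 14):
  U = 160
  H = 17 + 14 = 31
  D = 136 − 2·160 − 31 = -215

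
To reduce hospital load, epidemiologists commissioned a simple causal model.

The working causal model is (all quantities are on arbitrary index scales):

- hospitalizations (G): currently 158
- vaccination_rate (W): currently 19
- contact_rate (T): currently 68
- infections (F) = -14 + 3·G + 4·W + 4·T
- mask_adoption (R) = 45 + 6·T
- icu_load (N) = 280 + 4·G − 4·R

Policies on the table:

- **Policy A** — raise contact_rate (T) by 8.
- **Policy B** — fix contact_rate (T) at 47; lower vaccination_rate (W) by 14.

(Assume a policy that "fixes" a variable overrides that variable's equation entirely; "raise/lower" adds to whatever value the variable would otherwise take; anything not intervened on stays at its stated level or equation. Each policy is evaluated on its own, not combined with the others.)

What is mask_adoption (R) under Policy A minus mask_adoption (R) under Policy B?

174

Policy A (T + 8):
  T = 68 + 8 = 76
  R = 45 + 6·76 = 501
Policy B (T := 47, W − 14):
  T = 47
  R = 45 + 6·47 = 327
R: 501 − 327 = 174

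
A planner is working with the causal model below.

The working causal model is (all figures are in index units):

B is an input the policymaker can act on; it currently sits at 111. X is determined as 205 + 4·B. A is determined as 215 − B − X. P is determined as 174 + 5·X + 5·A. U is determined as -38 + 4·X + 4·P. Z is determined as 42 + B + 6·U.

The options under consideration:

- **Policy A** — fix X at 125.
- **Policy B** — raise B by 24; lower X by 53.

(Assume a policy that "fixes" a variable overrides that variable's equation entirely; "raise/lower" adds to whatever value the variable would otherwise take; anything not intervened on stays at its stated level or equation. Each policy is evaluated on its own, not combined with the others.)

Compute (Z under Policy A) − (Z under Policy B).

-10752

Policy A (X := 125):
  B = 111
  X = 125
  A = 215 − 111 − 125 = -21
  P = 174 + 5·125 + 5·(-21) = 694
  U = -38 + 4·125 + 4·694 = 3238
  Z = 42 + 111 + 6·3238 = 19581
Policy B (B + 24, X − 53):
  B = 111 + 24 = 135
  X = 205 + 4·135 (−53 from intervention) = 692
  A = 215 − 135 − 692 = -612
  P = 174 + 5·692 + 5·(-612) = 574
  U = -38 + 4·692 + 4·574 = 5026
  Z = 42 + 135 + 6·5026 = 30333
Z: 19581 − 30333 = -10752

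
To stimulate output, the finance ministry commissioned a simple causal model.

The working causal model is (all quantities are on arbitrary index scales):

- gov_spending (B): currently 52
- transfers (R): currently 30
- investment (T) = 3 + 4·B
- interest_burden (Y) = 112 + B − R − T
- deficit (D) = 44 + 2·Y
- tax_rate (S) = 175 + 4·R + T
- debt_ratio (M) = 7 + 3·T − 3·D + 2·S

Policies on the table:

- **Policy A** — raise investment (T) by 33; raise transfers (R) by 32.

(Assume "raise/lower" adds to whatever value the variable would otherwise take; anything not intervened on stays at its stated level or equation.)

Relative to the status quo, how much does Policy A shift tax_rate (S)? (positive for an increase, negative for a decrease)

161

Baseline:
  B = 52
  R = 30
  T = 3 + 4·52 = 211
  S = 175 + 4·30 + 211 = 506
Policy A (T + 33, R + 32):
  B = 52
  R = 30 + 32 = 62
  T = 3 + 4·52 (+33 from intervention) = 244
  S = 175 + 4·62 + 244 = 667
Change in S: 667 − 506 = 161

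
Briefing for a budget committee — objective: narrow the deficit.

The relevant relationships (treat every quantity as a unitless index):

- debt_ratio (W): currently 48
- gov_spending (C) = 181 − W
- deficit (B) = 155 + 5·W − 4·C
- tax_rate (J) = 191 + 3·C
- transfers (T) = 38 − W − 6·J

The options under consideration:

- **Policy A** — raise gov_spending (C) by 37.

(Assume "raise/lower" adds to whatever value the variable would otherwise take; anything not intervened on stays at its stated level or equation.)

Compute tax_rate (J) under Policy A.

701

Policy A (C + 37):
  W = 48
  C = 181 − 48 (+37 from intervention) = 170
  J = 191 + 3·170 = 701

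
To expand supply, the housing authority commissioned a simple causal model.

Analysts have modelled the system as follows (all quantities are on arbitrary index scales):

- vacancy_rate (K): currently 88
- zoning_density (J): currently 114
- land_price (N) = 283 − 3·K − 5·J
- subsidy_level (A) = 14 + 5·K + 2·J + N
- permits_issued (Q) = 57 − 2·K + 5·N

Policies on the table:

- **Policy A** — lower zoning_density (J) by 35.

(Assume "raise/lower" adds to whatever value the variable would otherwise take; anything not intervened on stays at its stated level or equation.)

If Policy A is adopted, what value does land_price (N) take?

-376

Policy A (J − 35):
  K = 88
  J = 114 − 35 = 79
  N = 283 − 3·88 − 5·79 = -376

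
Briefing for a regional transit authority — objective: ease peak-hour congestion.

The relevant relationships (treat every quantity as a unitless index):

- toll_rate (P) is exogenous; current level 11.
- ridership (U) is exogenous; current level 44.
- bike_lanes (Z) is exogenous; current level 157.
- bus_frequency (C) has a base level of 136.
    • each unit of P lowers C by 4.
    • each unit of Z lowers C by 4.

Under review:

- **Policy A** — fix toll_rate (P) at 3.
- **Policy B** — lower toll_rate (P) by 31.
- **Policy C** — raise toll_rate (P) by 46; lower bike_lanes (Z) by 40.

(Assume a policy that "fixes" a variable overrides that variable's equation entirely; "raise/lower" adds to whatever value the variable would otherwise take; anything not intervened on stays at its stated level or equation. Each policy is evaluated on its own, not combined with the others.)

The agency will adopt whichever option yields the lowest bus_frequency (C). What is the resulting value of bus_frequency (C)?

Policy A (P := 3):
  P = 3
  Z = 157
  C = 136 − 4·3 − 4·157 = -504
Policy B (P − 31):
  P = 11 − 31 = -20
  Z = 157
  C = 136 − 4·(-20) − 4·157 = -412
Policy C (P + 46, Z − 40):
  P = 11 + 46 = 57
  Z = 157 − 40 = 117
  C = 136 − 4·57 − 4·117 = -560
Comparing — Policy A: C=-504, Policy B: C=-412, Policy C: C=-560. Lowest is -560 (Policy C).

-560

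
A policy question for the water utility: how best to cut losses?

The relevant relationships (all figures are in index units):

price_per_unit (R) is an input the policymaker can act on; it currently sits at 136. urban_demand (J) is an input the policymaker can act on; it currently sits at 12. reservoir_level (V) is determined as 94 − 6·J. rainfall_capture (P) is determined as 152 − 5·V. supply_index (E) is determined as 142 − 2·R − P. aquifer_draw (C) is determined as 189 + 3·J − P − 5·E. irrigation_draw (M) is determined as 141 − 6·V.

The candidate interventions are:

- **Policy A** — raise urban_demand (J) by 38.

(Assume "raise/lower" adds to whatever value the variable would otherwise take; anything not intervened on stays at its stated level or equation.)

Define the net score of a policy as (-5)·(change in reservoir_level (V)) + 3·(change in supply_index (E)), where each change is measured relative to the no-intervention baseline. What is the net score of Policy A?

Baseline:
  R = 136
  J = 12
  V = 94 − 6·12 = 22
  P = 152 − 5·22 = 42
  E = 142 − 2·136 − 42 = -172
Policy A (J + 38):
  R = 136
  J = 12 + 38 = 50
  V = 94 − 6·50 = -206
  P = 152 − 5·(-206) = 1182
  E = 142 − 2·136 − 1182 = -1312
ΔV = -206 − 22 = -228; ΔE = -1312 − (-172) = -1140
Score = (-5)·(-228) + 3·(-1140) = -2280

-2280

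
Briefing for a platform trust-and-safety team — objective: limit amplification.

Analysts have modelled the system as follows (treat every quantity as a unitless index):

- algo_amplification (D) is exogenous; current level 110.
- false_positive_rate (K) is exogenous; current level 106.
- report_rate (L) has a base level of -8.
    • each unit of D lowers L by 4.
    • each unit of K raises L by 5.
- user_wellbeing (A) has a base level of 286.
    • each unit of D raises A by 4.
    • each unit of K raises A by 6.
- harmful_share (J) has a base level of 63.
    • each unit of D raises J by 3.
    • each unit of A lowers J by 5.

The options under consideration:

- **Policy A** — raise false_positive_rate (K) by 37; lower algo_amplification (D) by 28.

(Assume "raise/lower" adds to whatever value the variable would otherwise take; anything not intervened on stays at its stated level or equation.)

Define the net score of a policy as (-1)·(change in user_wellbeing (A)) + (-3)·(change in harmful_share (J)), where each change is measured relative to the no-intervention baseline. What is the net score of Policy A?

1792

Baseline:
  D = 110
  K = 106
  A = 286 + 4·110 + 6·106 = 1362
  J = 63 + 3·110 − 5·1362 = -6417
Policy A (K + 37, D − 28):
  D = 110 − 28 = 82
  K = 106 + 37 = 143
  A = 286 + 4·82 + 6·143 = 1472
  J = 63 + 3·82 − 5·1472 = -7051
ΔA = 1472 − 1362 = 110; ΔJ = -7051 − (-6417) = -634
Score = (-1)·110 + (-3)·(-634) = 1792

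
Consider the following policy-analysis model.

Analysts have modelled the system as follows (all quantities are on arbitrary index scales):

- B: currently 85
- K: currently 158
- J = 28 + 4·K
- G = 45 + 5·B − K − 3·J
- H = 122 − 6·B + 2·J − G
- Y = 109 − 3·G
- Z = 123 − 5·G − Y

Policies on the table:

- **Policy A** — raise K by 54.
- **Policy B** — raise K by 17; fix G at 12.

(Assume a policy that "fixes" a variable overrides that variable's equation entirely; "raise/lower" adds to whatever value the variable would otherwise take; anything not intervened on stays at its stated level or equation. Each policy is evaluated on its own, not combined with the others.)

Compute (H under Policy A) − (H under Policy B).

2678

Policy A (K + 54):
  B = 85
  K = 158 + 54 = 212
  J = 28 + 4·212 = 876
  G = 45 + 5·85 − 212 − 3·876 = -2370
  H = 122 − 6·85 + 2·876 − (-2370) = 3734
Policy B (K + 17, G := 12):
  B = 85
  K = 158 + 17 = 175
  J = 28 + 4·175 = 728
  G = 12
  H = 122 − 6·85 + 2·728 − 12 = 1056
H: 3734 − 1056 = 2678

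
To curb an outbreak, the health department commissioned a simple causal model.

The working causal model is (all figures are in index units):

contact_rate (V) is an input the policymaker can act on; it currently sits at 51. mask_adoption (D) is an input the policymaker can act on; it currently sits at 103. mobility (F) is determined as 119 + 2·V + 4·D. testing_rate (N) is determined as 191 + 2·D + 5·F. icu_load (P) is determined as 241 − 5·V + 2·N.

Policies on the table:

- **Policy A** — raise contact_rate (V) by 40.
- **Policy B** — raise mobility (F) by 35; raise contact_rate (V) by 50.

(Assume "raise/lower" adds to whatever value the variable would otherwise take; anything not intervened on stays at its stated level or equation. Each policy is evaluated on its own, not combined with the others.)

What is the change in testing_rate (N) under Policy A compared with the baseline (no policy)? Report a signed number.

400

Baseline:
  V = 51
  D = 103
  F = 119 + 2·51 + 4·103 = 633
  N = 191 + 2·103 + 5·633 = 3562
Policy A (V + 40):
  V = 51 + 40 = 91
  D = 103
  F = 119 + 2·91 + 4·103 = 713
  N = 191 + 2·103 + 5·713 = 3962
Change in N: 3962 − 3562 = 400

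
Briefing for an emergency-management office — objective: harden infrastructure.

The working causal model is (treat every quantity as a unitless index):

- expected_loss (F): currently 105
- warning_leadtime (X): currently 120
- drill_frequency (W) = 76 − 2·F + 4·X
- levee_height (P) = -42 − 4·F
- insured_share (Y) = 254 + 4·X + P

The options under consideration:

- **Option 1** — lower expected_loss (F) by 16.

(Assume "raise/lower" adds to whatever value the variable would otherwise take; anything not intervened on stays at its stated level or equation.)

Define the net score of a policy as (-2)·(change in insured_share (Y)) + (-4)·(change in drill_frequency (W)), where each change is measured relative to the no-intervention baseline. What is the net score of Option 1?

Baseline:
  F = 105
  X = 120
  W = 76 − 2·105 + 4·120 = 346
  P = -42 − 4·105 = -462
  Y = 254 + 4·120 + (-462) = 272
Option 1 (F − 16):
  F = 105 − 16 = 89
  X = 120
  W = 76 − 2·89 + 4·120 = 378
  P = -42 − 4·89 = -398
  Y = 254 + 4·120 + (-398) = 336
ΔY = 336 − 272 = 64; ΔW = 378 − 346 = 32
Score = (-2)·64 + (-4)·32 = -256

-256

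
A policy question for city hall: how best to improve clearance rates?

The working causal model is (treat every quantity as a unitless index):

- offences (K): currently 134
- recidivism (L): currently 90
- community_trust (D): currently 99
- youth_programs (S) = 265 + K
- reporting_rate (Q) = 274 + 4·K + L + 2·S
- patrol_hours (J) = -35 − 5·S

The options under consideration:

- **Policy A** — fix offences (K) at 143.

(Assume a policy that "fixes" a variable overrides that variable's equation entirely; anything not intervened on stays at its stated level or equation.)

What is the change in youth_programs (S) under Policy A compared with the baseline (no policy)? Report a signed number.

9

Baseline:
  K = 134
  S = 265 + 134 = 399
Policy A (K := 143):
  K = 143
  S = 265 + 143 = 408
Change in S: 408 − 399 = 9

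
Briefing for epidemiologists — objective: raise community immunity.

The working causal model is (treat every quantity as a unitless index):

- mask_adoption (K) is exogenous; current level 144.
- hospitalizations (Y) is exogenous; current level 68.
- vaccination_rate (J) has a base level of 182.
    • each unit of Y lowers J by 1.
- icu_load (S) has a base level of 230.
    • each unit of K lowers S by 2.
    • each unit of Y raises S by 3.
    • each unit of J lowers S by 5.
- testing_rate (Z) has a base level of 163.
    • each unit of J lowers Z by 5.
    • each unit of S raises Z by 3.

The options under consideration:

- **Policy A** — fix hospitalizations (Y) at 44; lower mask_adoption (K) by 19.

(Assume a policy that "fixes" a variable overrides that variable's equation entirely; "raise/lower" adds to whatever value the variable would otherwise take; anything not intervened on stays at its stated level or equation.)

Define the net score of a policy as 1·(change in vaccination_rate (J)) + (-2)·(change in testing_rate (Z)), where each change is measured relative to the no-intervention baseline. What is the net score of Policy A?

1188

Baseline:
  K = 144
  Y = 68
  J = 182 − 68 = 114
  S = 230 − 2·144 + 3·68 − 5·114 = -424
  Z = 163 − 5·114 + 3·(-424) = -1679
Policy A (Y := 44, K − 19):
  K = 144 − 19 = 125
  Y = 44
  J = 182 − 44 = 138
  S = 230 − 2·125 + 3·44 − 5·138 = -578
  Z = 163 − 5·138 + 3·(-578) = -2261
ΔJ = 138 − 114 = 24; ΔZ = -2261 − (-1679) = -582
Score = 1·24 + (-2)·(-582) = 1188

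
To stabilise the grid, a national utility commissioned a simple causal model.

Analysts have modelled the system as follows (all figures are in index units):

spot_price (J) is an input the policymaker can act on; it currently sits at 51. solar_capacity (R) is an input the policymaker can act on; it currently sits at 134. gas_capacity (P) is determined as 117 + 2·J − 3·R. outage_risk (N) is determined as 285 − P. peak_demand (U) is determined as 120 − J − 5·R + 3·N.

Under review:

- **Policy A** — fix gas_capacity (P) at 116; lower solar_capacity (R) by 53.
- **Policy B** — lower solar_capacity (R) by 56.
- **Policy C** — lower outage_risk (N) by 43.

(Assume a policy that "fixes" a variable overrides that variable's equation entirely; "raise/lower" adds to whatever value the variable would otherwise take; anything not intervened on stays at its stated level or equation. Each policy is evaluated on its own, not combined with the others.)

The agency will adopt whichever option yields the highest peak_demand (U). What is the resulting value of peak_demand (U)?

674

Policy A (P := 116, R − 53):
  J = 51
  R = 134 − 53 = 81
  P = 116
  N = 285 − 116 = 169
  U = 120 − 51 − 5·81 + 3·169 = 171
Policy B (R − 56):
  J = 51
  R = 134 − 56 = 78
  P = 117 + 2·51 − 3·78 = -15
  N = 285 − (-15) = 300
  U = 120 − 51 − 5·78 + 3·300 = 579
Policy C (N − 43):
  J = 51
  R = 134
  P = 117 + 2·51 − 3·134 = -183
  N = 285 − (-183) (−43 from intervention) = 425
  U = 120 − 51 − 5·134 + 3·425 = 674
Comparing — Policy A: U=171, Policy B: U=579, Policy C: U=674. Highest is 674 (Policy C).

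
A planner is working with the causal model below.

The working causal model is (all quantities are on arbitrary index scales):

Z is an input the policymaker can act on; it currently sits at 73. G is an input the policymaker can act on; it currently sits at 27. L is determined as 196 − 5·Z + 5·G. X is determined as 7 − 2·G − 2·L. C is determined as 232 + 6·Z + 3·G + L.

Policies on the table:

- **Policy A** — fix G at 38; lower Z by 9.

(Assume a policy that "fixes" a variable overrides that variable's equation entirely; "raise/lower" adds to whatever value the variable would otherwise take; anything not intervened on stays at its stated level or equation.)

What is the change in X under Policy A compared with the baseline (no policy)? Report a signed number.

Baseline:
  Z = 73
  G = 27
  L = 196 − 5·73 + 5·27 = -34
  X = 7 − 2·27 − 2·(-34) = 21
Policy A (G := 38, Z − 9):
  Z = 73 − 9 = 64
  G = 38
  L = 196 − 5·64 + 5·38 = 66
  X = 7 − 2·38 − 2·66 = -201
Change in X: -201 − 21 = -222

-222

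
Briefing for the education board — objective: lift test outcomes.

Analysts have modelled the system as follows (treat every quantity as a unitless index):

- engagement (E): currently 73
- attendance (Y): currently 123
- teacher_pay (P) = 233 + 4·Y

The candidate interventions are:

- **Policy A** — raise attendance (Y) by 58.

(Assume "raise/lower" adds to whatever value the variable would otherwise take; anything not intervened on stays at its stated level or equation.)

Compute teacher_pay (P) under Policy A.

Policy A (Y + 58):
  Y = 123 + 58 = 181
  P = 233 + 4·181 = 957

957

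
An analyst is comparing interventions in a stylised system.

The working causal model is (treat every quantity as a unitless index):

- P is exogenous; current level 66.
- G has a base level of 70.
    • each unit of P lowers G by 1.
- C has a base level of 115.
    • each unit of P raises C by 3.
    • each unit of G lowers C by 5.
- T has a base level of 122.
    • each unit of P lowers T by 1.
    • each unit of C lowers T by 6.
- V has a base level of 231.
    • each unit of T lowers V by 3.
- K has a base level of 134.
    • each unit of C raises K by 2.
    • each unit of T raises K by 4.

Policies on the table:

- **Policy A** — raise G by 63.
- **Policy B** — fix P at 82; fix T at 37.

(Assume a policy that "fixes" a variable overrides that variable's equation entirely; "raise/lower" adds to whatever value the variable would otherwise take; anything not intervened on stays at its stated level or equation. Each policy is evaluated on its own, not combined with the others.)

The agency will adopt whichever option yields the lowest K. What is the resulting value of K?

Policy A (G + 63):
  P = 66
  G = 70 − 66 (+63 from intervention) = 67
  C = 115 + 3·66 − 5·67 = -22
  T = 122 − 66 − 6·(-22) = 188
  K = 134 + 2·(-22) + 4·188 = 842
Policy B (P := 82, T := 37):
  P = 82
  G = 70 − 82 = -12
  C = 115 + 3·82 − 5·(-12) = 421
  T = 37
  K = 134 + 2·421 + 4·37 = 1124
Comparing — Policy A: K=842, Policy B: K=1124. Lowest is 842 (Policy A).

842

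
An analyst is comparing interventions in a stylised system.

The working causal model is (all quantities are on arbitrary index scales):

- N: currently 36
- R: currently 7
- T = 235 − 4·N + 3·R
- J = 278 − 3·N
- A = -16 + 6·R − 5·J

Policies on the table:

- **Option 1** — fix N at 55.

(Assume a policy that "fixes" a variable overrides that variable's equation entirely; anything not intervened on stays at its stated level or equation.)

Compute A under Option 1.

Option 1 (N := 55):
  N = 55
  R = 7
  J = 278 − 3·55 = 113
  A = -16 + 6·7 − 5·113 = -539

-539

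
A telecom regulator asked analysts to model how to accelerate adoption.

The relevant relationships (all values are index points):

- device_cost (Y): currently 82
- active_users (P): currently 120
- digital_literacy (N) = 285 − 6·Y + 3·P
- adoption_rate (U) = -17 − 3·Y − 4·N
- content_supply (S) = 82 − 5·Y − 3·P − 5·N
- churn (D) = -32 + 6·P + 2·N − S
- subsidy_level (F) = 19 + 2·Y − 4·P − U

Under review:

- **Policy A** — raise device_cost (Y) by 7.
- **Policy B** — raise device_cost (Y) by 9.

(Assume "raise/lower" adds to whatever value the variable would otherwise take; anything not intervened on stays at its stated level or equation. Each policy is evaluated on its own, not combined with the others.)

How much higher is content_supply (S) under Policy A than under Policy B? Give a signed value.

-50

Policy A (Y + 7):
  Y = 82 + 7 = 89
  P = 120
  N = 285 − 6·89 + 3·120 = 111
  S = 82 − 5·89 − 3·120 − 5·111 = -1278
Policy B (Y + 9):
  Y = 82 + 9 = 91
  P = 120
  N = 285 − 6·91 + 3·120 = 99
  S = 82 − 5·91 − 3·120 − 5·99 = -1228
S: -1278 − (-1228) = -50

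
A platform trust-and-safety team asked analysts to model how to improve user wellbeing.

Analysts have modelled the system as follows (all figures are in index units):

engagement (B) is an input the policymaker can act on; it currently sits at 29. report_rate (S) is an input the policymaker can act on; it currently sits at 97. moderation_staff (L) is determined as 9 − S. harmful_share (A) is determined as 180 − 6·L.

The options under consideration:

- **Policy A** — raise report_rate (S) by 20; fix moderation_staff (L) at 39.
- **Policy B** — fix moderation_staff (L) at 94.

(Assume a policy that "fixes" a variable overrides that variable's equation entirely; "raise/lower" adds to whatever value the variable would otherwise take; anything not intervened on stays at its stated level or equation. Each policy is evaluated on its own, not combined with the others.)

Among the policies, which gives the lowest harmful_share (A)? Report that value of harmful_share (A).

-384

Policy A (S + 20, L := 39):
  S = 97 + 20 = 117
  L = 39
  A = 180 − 6·39 = -54
Policy B (L := 94):
  S = 97
  L = 94
  A = 180 − 6·94 = -384
Comparing — Policy A: A=-54, Policy B: A=-384. Lowest is -384 (Policy B).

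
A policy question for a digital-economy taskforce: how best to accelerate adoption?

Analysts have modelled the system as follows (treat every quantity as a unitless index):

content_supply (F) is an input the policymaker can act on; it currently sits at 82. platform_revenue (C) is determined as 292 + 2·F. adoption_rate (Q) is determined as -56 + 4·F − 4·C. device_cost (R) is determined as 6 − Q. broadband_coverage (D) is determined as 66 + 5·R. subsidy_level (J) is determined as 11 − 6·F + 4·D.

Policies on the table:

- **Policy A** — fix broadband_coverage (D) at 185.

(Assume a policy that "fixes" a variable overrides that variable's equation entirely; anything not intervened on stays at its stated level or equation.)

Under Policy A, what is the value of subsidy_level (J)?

259

Policy A (D := 185):
  F = 82
  C = 292 + 2·82 = 456
  Q = -56 + 4·82 − 4·456 = -1552
  R = 6 − (-1552) = 1558
  D = 185
  J = 11 − 6·82 + 4·185 = 259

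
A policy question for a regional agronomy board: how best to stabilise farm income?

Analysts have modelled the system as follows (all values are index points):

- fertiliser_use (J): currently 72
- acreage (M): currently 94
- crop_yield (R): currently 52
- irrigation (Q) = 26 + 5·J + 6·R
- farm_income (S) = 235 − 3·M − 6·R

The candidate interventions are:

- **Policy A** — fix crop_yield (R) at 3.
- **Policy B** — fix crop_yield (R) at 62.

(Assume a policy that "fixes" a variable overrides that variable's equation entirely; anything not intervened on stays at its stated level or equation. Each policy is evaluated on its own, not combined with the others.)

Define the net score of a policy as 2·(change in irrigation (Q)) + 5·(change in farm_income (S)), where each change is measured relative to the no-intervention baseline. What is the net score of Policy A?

Baseline:
  J = 72
  M = 94
  R = 52
  Q = 26 + 5·72 + 6·52 = 698
  S = 235 − 3·94 − 6·52 = -359
Policy A (R := 3):
  J = 72
  M = 94
  R = 3
  Q = 26 + 5·72 + 6·3 = 404
  S = 235 − 3·94 − 6·3 = -65
ΔQ = 404 − 698 = -294; ΔS = -65 − (-359) = 294
Score = 2·(-294) + 5·294 = 882

882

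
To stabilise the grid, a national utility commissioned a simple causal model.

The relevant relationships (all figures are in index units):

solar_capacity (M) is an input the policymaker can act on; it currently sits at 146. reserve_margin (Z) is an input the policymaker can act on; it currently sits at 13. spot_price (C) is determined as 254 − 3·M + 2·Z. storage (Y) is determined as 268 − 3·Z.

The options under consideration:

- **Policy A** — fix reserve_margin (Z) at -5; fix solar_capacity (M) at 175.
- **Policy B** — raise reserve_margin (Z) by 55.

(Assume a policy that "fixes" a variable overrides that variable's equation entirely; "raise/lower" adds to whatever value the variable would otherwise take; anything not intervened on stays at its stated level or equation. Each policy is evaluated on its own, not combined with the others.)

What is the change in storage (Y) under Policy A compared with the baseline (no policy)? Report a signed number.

54

Baseline:
  Z = 13
  Y = 268 − 3·13 = 229
Policy A (Z := -5, M := 175):
  Z = -5
  Y = 268 − 3·(-5) = 283
Change in Y: 283 − 229 = 54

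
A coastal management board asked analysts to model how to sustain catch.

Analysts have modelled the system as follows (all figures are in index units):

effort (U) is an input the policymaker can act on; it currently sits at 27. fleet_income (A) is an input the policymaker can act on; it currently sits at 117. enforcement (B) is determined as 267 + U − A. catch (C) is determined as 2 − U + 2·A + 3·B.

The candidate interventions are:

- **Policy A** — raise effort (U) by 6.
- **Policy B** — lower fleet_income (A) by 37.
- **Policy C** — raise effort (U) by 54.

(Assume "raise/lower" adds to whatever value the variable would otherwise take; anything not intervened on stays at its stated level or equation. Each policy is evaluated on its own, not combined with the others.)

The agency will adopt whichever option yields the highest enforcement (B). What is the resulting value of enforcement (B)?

Policy A (U + 6):
  U = 27 + 6 = 33
  A = 117
  B = 267 + 33 − 117 = 183
Policy B (A − 37):
  U = 27
  A = 117 − 37 = 80
  B = 267 + 27 − 80 = 214
Policy C (U + 54):
  U = 27 + 54 = 81
  A = 117
  B = 267 + 81 − 117 = 231
Comparing — Policy A: B=183, Policy B: B=214, Policy C: B=231. Highest is 231 (Policy C).

231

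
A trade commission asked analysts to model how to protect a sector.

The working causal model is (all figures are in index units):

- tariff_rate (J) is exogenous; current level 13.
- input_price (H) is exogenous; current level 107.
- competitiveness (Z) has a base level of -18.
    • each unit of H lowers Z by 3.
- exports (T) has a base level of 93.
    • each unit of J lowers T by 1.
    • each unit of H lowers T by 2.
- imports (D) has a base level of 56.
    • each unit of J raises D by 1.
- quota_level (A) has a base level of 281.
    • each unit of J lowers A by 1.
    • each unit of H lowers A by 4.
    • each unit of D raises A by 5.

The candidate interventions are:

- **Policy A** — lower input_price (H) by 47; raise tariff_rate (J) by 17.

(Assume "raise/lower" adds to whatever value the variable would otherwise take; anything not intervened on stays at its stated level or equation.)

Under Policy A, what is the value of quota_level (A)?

441

Policy A (H − 47, J + 17):
  J = 13 + 17 = 30
  H = 107 − 47 = 60
  D = 56 + 30 = 86
  A = 281 − 30 − 4·60 + 5·86 = 441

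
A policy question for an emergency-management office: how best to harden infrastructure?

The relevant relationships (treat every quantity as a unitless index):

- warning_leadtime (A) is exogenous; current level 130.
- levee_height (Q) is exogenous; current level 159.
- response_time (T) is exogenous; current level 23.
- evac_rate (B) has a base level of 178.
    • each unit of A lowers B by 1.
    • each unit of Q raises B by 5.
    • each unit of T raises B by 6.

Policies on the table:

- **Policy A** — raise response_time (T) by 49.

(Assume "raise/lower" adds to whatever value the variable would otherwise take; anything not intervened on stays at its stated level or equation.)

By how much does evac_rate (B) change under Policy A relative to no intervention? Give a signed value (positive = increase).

294

Baseline:
  A = 130
  Q = 159
  T = 23
  B = 178 − 130 + 5·159 + 6·23 = 981
Policy A (T + 49):
  A = 130
  Q = 159
  T = 23 + 49 = 72
  B = 178 − 130 + 5·159 + 6·72 = 1275
Change in B: 1275 − 981 = 294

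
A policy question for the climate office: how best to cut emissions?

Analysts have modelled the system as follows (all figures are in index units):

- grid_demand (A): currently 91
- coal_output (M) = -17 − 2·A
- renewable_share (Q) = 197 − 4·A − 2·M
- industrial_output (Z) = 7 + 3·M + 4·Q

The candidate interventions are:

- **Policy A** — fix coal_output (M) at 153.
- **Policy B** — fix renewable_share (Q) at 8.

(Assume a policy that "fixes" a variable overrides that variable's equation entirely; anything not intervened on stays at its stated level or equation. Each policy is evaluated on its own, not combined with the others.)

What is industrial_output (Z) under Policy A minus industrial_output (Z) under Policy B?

Policy A (M := 153):
  A = 91
  M = 153
  Q = 197 − 4·91 − 2·153 = -473
  Z = 7 + 3·153 + 4·(-473) = -1426
Policy B (Q := 8):
  A = 91
  M = -17 − 2·91 = -199
  Q = 8
  Z = 7 + 3·(-199) + 4·8 = -558
Z: -1426 − (-558) = -868

-868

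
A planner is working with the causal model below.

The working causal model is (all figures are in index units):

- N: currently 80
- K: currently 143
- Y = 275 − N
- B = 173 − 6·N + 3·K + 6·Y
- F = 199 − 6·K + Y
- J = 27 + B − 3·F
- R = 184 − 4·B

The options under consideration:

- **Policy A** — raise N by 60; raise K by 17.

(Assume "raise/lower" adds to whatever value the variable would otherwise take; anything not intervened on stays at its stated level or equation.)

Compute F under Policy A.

-626

Policy A (N + 60, K + 17):
  N = 80 + 60 = 140
  K = 143 + 17 = 160
  Y = 275 − 140 = 135
  F = 199 − 6·160 + 135 = -626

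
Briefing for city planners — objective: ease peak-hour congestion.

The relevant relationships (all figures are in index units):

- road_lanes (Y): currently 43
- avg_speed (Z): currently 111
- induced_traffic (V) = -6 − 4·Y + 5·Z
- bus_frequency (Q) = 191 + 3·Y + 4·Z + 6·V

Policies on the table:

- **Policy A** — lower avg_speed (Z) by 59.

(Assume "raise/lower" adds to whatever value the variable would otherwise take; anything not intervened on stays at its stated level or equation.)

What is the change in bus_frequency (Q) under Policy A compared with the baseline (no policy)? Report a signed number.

Baseline:
  Y = 43
  Z = 111
  V = -6 − 4·43 + 5·111 = 377
  Q = 191 + 3·43 + 4·111 + 6·377 = 3026
Policy A (Z − 59):
  Y = 43
  Z = 111 − 59 = 52
  V = -6 − 4·43 + 5·52 = 82
  Q = 191 + 3·43 + 4·52 + 6·82 = 1020
Change in Q: 1020 − 3026 = -2006

-2006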